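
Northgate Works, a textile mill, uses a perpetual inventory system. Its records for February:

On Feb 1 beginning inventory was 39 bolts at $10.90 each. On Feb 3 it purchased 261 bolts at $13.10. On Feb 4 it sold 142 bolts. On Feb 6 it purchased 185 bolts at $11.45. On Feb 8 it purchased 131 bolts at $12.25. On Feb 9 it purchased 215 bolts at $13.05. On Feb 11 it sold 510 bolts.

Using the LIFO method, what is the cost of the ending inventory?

Ending inventory = $2,224.45

Feb 4, 142 sold [LIFO — newest first]: 142 @ $13.10 = $1,860.20
Feb 11, 510 sold [LIFO — newest first]: 215 @ $13.05 + 131 @ $12.25 + 164 @ $11.45 = $6,288.30
Total COGS = $1,860.20 + $6,288.30 = $8,148.50
Ending inventory: 39 @ $10.90 + 119 @ $13.10 + 21 @ $11.45 = $2,224.45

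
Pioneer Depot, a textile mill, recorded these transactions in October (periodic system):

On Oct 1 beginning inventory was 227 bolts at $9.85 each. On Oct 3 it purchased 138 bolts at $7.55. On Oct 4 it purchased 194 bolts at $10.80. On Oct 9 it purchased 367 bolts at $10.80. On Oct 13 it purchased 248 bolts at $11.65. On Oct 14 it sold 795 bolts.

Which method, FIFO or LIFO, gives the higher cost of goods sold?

FIFO COGS: 227 @ $9.85 + 138 @ $7.55 + 194 @ $10.80 + 236 @ $10.80 = $7,921.85
LIFO COGS: 248 @ $11.65 + 367 @ $10.80 + 180 @ $10.80 = $8,796.80

LIFO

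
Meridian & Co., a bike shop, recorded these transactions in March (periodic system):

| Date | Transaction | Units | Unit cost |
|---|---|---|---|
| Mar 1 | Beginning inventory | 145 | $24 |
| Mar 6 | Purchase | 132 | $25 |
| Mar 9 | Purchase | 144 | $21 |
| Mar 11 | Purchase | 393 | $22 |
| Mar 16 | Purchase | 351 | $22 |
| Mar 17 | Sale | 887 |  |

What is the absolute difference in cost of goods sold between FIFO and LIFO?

FIFO COGS: 145 @ $24 + 132 @ $25 + 144 @ $21 + 393 @ $22 + 73 @ $22 = $20,056
LIFO COGS: 351 @ $22 + 393 @ $22 + 143 @ $21 = $19,371
Difference = |$20,056 − $19,371| = $685

$685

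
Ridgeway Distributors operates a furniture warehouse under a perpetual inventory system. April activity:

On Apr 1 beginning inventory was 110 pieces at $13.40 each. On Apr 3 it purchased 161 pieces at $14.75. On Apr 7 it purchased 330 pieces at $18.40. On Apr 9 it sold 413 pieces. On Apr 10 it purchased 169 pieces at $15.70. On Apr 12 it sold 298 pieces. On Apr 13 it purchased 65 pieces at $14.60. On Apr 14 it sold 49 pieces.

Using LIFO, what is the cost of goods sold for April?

COGS = $12,498.85

Apr 9, 413 sold [LIFO — newest first]: 330 @ $18.40 + 83 @ $14.75 = $7,296.25
Apr 12, 298 sold [LIFO — newest first]: 169 @ $15.70 + 78 @ $14.75 + 51 @ $13.40 = $4,487.20
Apr 14, 49 sold [LIFO — newest first]: 49 @ $14.60 = $715.40
Total COGS = $7,296.25 + $4,487.20 + $715.40 = $12,498.85
Ending inventory: 59 @ $13.40 + 16 @ $14.60 = $1,024.20
Check: goods available $13,523.05 = COGS $12,498.85 + ending $1,024.20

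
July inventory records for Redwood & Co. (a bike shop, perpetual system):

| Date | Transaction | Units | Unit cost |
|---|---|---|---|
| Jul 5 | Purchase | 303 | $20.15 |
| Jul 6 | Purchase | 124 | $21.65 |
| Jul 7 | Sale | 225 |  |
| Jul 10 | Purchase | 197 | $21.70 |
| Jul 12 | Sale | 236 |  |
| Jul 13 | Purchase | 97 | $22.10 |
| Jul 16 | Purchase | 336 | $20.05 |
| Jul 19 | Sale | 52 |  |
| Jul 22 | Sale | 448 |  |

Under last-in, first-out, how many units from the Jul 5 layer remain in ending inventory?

Jul 7, 225 sold [LIFO — newest first]: 124 @ $21.65 + 101 @ $20.15 = $4,719.75
Jul 12, 236 sold [LIFO — newest first]: 197 @ $21.70 + 39 @ $20.15 = $5,060.75
Jul 19, 52 sold [LIFO — newest first]: 52 @ $20.05 = $1,042.60
Jul 22, 448 sold [LIFO — newest first]: 284 @ $20.05 + 97 @ $22.10 + 67 @ $20.15 = $9,187.95
Total COGS = $4,719.75 + $5,060.75 + $1,042.60 + $9,187.95 = $20,011.05
Ending inventory: 96 @ $20.15 = $1,934.40
Check: goods available $21,945.45 = COGS $20,011.05 + ending $1,934.40

96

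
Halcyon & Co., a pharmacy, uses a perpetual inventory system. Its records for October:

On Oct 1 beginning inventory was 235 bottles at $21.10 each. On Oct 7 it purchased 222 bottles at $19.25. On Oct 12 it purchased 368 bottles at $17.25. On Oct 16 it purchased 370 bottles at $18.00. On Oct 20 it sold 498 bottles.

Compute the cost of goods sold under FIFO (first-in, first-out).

COGS = $9,939.25

Oct 20, 498 sold [FIFO — oldest first]: 235 @ $21.10 + 222 @ $19.25 + 41 @ $17.25 = $9,939.25
Ending inventory: 327 @ $17.25 + 370 @ $18.00 = $12,300.75
Check: goods available $22,240.00 = COGS $9,939.25 + ending $12,300.75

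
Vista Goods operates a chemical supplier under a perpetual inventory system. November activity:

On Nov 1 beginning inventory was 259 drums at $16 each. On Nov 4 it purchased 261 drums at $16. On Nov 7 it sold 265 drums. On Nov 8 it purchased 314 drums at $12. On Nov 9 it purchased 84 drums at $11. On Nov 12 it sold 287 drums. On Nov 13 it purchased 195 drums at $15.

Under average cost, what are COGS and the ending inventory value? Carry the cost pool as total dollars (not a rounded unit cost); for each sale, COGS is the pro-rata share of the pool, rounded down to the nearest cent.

COGS = $8,095.38; ending inventory = $7,841.62

After Nov 1: 259 on hand, pool $4,144.00 (≈ $16.0000 each)
After Nov 4: 520 on hand, pool $8,320.00 (≈ $16.0000 each)
Nov 7, sell 265: 265/520 × $8,320.00 → $4,240.00
After Nov 8: 569 on hand, pool $7,848.00 (≈ $13.7926 each)
After Nov 9: 653 on hand, pool $8,772.00 (≈ $13.4334 each)
Nov 12, sell 287: 287/653 × $8,772.00 → $3,855.38
After Nov 13: 561 on hand, pool $7,841.62 (≈ $13.9779 each)
Total COGS = $4,240.00 + $3,855.38 = $8,095.38
Ending inventory (cost pool remaining) = $7,841.62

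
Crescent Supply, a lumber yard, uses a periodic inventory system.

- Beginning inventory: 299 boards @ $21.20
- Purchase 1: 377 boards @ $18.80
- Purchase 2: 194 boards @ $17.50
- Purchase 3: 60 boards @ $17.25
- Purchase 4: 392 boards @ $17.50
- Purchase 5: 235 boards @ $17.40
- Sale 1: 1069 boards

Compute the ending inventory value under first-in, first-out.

Sale 1 (1069) [FIFO — oldest first]: 299 @ $21.20 + 377 @ $18.80 + 194 @ $17.50 + 60 @ $17.25 + 139 @ $17.50 = $20,288.90
Ending inventory: 253 @ $17.50 + 235 @ $17.40 = $8,516.50

Ending inventory = $8,516.50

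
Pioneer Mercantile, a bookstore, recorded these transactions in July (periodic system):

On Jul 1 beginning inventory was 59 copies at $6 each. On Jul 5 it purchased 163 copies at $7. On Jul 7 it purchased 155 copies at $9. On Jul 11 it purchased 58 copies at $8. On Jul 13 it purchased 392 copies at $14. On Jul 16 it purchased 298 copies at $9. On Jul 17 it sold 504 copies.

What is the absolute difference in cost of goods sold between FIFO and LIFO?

FIFO COGS: 59 @ $6 + 163 @ $7 + 155 @ $9 + 58 @ $8 + 69 @ $14 = $4,320
LIFO COGS: 298 @ $9 + 206 @ $14 = $5,566
Difference = |$4,320 − $5,566| = $1,246

$1,246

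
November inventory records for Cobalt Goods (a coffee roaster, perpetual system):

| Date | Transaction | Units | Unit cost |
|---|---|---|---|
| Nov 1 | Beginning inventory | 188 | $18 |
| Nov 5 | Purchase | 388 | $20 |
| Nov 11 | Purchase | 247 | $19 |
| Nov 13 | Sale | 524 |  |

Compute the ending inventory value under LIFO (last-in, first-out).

Nov 13, 524 sold [LIFO — newest first]: 247 @ $19 + 277 @ $20 = $10,233
Ending inventory: 188 @ $18 + 111 @ $20 = $5,604

Ending inventory = $5,604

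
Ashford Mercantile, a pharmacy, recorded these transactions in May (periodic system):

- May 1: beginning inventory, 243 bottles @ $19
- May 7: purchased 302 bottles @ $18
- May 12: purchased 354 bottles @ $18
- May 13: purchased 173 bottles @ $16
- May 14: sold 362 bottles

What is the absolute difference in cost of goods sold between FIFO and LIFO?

$589

FIFO COGS: 243 @ $19 + 119 @ $18 = $6,759
LIFO COGS: 173 @ $16 + 189 @ $18 = $6,170
Difference = |$6,759 − $6,170| = $589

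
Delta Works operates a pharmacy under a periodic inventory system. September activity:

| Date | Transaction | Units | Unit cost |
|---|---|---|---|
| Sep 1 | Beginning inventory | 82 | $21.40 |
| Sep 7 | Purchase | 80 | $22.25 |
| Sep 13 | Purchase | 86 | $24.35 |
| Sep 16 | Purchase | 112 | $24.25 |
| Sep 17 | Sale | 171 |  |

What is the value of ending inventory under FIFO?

Sep 17, 171 sold [FIFO — oldest first]: 82 @ $21.40 + 80 @ $22.25 + 9 @ $24.35 = $3,753.95
Ending inventory: 77 @ $24.35 + 112 @ $24.25 = $4,590.95
Check: goods available $8,344.90 = COGS $3,753.95 + ending $4,590.95

Ending inventory = $4,590.95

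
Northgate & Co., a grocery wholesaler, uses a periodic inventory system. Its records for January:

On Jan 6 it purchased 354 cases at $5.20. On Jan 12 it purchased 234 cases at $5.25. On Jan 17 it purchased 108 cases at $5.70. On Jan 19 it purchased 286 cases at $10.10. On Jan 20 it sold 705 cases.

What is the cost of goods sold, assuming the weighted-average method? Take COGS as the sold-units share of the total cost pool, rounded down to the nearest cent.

Jan 20, sell 705: 705/982 × $6,573.50 → $4,719.26
Ending inventory (cost pool remaining) = $1,854.24
Check: goods available $6,573.50 = COGS $4,719.26 + ending $1,854.24

COGS = $4,719.26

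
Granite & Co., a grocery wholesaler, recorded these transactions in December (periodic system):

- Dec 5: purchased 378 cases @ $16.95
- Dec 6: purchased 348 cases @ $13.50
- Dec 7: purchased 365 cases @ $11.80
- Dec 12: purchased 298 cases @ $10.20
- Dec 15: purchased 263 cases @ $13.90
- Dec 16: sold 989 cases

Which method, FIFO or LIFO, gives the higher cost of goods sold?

FIFO

FIFO COGS: 378 @ $16.95 + 348 @ $13.50 + 263 @ $11.80 = $14,208.50
LIFO COGS: 263 @ $13.90 + 298 @ $10.20 + 365 @ $11.80 + 63 @ $13.50 = $11,852.80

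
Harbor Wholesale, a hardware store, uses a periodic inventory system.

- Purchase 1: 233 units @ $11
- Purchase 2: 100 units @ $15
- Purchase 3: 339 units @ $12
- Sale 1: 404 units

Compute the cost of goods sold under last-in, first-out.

Sale 1 (404) [LIFO — newest first]: 339 @ $12 + 65 @ $15 = $5,043
Ending inventory: 233 @ $11 + 35 @ $15 = $3,088

COGS = $5,043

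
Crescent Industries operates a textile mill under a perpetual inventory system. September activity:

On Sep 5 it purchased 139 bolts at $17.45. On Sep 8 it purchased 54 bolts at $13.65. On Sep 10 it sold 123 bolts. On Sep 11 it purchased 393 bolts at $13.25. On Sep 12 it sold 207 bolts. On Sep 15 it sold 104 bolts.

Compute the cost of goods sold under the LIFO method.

Sep 10, 123 sold [LIFO — newest first]: 54 @ $13.65 + 69 @ $17.45 = $1,941.15
Sep 12, 207 sold [LIFO — newest first]: 207 @ $13.25 = $2,742.75
Sep 15, 104 sold [LIFO — newest first]: 104 @ $13.25 = $1,378.00
Total COGS = $1,941.15 + $2,742.75 + $1,378.00 = $6,061.90
Ending inventory: 70 @ $17.45 + 82 @ $13.25 = $2,308.00
Check: goods available $8,369.90 = COGS $6,061.90 + ending $2,308.00

COGS = $6,061.90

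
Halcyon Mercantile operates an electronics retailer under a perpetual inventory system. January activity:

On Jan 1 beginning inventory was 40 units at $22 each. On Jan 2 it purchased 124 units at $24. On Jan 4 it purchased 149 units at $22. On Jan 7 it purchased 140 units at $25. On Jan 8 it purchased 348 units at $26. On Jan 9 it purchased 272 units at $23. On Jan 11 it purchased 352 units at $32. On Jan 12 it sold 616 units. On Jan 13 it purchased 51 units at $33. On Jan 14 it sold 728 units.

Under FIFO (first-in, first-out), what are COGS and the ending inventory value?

Jan 12, 616 sold [FIFO — oldest first]: 40 @ $22 + 124 @ $24 + 149 @ $22 + 140 @ $25 + 163 @ $26 = $14,872
Jan 14, 728 sold [FIFO — oldest first]: 185 @ $26 + 272 @ $23 + 271 @ $32 = $19,738
Total COGS = $14,872 + $19,738 = $34,610
Ending inventory: 81 @ $32 + 51 @ $33 = $4,275

COGS = $34,610; ending inventory = $4,275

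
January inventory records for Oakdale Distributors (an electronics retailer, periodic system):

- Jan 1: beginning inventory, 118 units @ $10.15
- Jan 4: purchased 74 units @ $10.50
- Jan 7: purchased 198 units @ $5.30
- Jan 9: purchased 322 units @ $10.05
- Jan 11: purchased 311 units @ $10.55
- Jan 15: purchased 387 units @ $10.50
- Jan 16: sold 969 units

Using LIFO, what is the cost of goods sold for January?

Jan 16, 969 sold [LIFO — newest first]: 387 @ $10.50 + 311 @ $10.55 + 271 @ $10.05 = $10,068.10
Ending inventory: 118 @ $10.15 + 74 @ $10.50 + 198 @ $5.30 + 51 @ $10.05 = $3,536.65

COGS = $10,068.10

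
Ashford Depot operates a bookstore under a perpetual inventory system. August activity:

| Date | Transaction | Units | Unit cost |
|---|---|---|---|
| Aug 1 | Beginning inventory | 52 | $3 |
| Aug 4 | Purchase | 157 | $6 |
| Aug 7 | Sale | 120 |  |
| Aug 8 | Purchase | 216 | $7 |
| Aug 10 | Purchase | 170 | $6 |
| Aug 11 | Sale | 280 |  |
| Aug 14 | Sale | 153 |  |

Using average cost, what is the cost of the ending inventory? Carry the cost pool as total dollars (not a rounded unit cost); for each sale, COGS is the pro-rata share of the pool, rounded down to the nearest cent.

Ending inventory = $265.23

After Aug 1: 52 on hand, pool $156.00 (≈ $3.0000 each)
After Aug 4: 209 on hand, pool $1,098.00 (≈ $5.2536 each)
Aug 7, sell 120: 120/209 × $1,098.00 → $630.43
After Aug 8: 305 on hand, pool $1,979.57 (≈ $6.4904 each)
After Aug 10: 475 on hand, pool $2,999.57 (≈ $6.3149 each)
Aug 11, sell 280: 280/475 × $2,999.57 → $1,768.16
Aug 14, sell 153: 153/195 × $1,231.41 → $966.18
Total COGS = $630.43 + $1,768.16 + $966.18 = $3,364.77
Ending inventory (cost pool remaining) = $265.23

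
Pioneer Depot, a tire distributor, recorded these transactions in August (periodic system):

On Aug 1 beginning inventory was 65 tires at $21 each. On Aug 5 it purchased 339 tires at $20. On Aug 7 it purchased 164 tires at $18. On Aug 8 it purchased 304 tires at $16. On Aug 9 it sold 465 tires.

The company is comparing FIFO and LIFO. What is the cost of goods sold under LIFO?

FIFO COGS: 65 @ $21 + 339 @ $20 + 61 @ $18 = $9,243
LIFO COGS: 304 @ $16 + 161 @ $18 = $7,762

COGS = $7,762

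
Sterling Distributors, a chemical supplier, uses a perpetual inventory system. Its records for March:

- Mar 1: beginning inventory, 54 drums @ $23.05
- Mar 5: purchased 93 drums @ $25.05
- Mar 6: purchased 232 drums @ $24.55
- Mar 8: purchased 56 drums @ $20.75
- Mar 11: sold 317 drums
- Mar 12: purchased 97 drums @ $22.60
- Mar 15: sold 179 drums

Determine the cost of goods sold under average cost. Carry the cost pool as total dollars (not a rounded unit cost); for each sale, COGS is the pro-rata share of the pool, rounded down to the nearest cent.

COGS = $11,783.25

After Mar 1: 54 on hand, pool $1,244.70 (≈ $23.0500 each)
After Mar 5: 147 on hand, pool $3,574.35 (≈ $24.3153 each)
After Mar 6: 379 on hand, pool $9,269.95 (≈ $24.4590 each)
After Mar 8: 435 on hand, pool $10,431.95 (≈ $23.9815 each)
Mar 11, sell 317: 317/435 × $10,431.95 → $7,602.13
After Mar 12: 215 on hand, pool $5,022.02 (≈ $23.3582 each)
Mar 15, sell 179: 179/215 × $5,022.02 → $4,181.12
Total COGS = $7,602.13 + $4,181.12 = $11,783.25
Ending inventory (cost pool remaining) = $840.90
Check: goods available $12,624.15 = COGS $11,783.25 + ending $840.90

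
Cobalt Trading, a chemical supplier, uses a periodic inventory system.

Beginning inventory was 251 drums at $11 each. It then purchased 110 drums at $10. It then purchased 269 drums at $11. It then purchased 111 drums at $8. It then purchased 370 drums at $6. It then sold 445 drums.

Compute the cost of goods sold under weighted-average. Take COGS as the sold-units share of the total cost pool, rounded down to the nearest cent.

Sale 1, sell 445: 445/1111 × $9,928.00 → $3,976.56
Ending inventory (cost pool remaining) = $5,951.44
Check: goods available $9,928.00 = COGS $3,976.56 + ending $5,951.44

COGS = $3,976.56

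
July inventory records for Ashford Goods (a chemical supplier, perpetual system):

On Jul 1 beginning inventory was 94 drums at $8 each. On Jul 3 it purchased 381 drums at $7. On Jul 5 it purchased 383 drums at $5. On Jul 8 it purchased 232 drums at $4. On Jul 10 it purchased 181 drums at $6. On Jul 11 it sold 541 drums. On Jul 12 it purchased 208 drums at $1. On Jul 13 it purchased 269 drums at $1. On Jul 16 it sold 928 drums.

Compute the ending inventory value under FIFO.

Ending inventory = $279

Jul 11, 541 sold [FIFO — oldest first]: 94 @ $8 + 381 @ $7 + 66 @ $5 = $3,749
Jul 16, 928 sold [FIFO — oldest first]: 317 @ $5 + 232 @ $4 + 181 @ $6 + 198 @ $1 = $3,797
Total COGS = $3,749 + $3,797 = $7,546
Ending inventory: 10 @ $1 + 269 @ $1 = $279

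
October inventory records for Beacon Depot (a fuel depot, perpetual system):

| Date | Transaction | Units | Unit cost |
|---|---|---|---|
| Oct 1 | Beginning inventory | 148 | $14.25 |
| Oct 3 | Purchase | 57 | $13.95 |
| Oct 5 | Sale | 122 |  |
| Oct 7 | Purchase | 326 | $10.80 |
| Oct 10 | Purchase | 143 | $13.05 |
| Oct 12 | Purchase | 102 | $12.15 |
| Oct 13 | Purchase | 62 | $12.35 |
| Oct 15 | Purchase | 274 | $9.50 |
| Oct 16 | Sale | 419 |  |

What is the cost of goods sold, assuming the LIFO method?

Oct 5, 122 sold [LIFO — newest first]: 57 @ $13.95 + 65 @ $14.25 = $1,721.40
Oct 16, 419 sold [LIFO — newest first]: 274 @ $9.50 + 62 @ $12.35 + 83 @ $12.15 = $4,377.15
Total COGS = $1,721.40 + $4,377.15 = $6,098.55
Ending inventory: 83 @ $14.25 + 326 @ $10.80 + 143 @ $13.05 + 19 @ $12.15 = $6,800.55

COGS = $6,098.55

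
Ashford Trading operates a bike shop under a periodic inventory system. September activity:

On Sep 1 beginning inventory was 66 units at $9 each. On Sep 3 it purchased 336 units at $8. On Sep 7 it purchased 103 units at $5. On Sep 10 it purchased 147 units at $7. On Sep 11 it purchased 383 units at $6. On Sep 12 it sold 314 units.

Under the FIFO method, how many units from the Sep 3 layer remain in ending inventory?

88

Sep 12, 314 sold [FIFO — oldest first]: 66 @ $9 + 248 @ $8 = $2,578
Ending inventory: 88 @ $8 + 103 @ $5 + 147 @ $7 + 383 @ $6 = $4,546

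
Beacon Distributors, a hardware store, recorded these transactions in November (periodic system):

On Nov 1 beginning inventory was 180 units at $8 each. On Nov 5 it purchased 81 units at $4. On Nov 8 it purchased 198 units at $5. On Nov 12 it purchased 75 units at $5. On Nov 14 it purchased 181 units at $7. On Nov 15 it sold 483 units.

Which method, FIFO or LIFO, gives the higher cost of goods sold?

FIFO COGS: 180 @ $8 + 81 @ $4 + 198 @ $5 + 24 @ $5 = $2,874
LIFO COGS: 181 @ $7 + 75 @ $5 + 198 @ $5 + 29 @ $4 = $2,748

FIFO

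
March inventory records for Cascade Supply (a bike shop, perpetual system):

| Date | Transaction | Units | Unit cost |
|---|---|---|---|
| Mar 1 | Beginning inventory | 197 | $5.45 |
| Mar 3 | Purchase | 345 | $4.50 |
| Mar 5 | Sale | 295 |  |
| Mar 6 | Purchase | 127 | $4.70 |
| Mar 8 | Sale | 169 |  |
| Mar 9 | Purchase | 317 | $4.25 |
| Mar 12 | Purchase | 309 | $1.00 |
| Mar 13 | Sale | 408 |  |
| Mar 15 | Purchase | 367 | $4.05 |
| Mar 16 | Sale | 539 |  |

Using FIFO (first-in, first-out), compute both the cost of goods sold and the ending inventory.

COGS = $5,349.10; ending inventory = $1,016.55

Mar 5, 295 sold [FIFO — oldest first]: 197 @ $5.45 + 98 @ $4.50 = $1,514.65
Mar 8, 169 sold [FIFO — oldest first]: 169 @ $4.50 = $760.50
Mar 13, 408 sold [FIFO — oldest first]: 78 @ $4.50 + 127 @ $4.70 + 203 @ $4.25 = $1,810.65
Mar 16, 539 sold [FIFO — oldest first]: 114 @ $4.25 + 309 @ $1.00 + 116 @ $4.05 = $1,263.30
Total COGS = $1,514.65 + $760.50 + $1,810.65 + $1,263.30 = $5,349.10
Ending inventory: 251 @ $4.05 = $1,016.55
Check: goods available $6,365.65 = COGS $5,349.10 + ending $1,016.55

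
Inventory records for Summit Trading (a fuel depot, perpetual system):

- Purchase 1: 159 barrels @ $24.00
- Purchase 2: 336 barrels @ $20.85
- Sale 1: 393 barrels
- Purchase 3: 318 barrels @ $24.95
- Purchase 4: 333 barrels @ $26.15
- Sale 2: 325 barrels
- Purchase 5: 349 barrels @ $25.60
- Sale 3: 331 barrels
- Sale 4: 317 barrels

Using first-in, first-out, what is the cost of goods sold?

COGS = $33,095.65

Sale 1 (393) [FIFO — oldest first]: 159 @ $24.00 + 234 @ $20.85 = $8,694.90
Sale 2 (325) [FIFO — oldest first]: 102 @ $20.85 + 223 @ $24.95 = $7,690.55
Sale 3 (331) [FIFO — oldest first]: 95 @ $24.95 + 236 @ $26.15 = $8,541.65
Sale 4 (317) [FIFO — oldest first]: 97 @ $26.15 + 220 @ $25.60 = $8,168.55
Total COGS = $8,694.90 + $7,690.55 + $8,541.65 + $8,168.55 = $33,095.65
Ending inventory: 129 @ $25.60 = $3,302.40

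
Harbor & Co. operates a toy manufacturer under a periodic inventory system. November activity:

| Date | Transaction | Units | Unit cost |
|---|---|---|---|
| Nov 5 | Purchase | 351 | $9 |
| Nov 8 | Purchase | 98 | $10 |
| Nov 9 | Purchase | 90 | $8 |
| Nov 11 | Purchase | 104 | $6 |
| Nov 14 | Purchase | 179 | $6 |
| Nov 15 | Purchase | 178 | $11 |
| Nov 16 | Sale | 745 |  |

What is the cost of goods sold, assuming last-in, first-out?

Nov 16, 745 sold [LIFO — newest first]: 178 @ $11 + 179 @ $6 + 104 @ $6 + 90 @ $8 + 98 @ $10 + 96 @ $9 = $6,220
Ending inventory: 255 @ $9 = $2,295

COGS = $6,220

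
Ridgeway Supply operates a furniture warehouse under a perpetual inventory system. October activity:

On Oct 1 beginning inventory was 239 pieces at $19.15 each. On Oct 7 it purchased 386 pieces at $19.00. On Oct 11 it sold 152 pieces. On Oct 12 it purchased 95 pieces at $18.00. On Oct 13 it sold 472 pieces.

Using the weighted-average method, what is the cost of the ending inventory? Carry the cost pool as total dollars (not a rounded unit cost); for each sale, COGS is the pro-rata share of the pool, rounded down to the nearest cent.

Ending inventory = $1,812.54

After Oct 1: 239 on hand, pool $4,576.85 (≈ $19.1500 each)
After Oct 7: 625 on hand, pool $11,910.85 (≈ $19.0574 each)
Oct 11, sell 152: 152/625 × $11,910.85 → $2,896.71
After Oct 12: 568 on hand, pool $10,724.14 (≈ $18.8805 each)
Oct 13, sell 472: 472/568 × $10,724.14 → $8,911.60
Total COGS = $2,896.71 + $8,911.60 = $11,808.31
Ending inventory (cost pool remaining) = $1,812.54
Check: goods available $13,620.85 = COGS $11,808.31 + ending $1,812.54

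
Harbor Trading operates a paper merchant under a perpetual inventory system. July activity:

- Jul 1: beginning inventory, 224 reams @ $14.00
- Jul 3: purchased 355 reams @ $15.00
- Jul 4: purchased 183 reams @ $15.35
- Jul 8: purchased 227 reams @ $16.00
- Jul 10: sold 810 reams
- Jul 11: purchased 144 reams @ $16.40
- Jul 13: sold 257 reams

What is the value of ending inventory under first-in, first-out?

Jul 10, 810 sold [FIFO — oldest first]: 224 @ $14.00 + 355 @ $15.00 + 183 @ $15.35 + 48 @ $16.00 = $12,038.05
Jul 13, 257 sold [FIFO — oldest first]: 179 @ $16.00 + 78 @ $16.40 = $4,143.20
Total COGS = $12,038.05 + $4,143.20 = $16,181.25
Ending inventory: 66 @ $16.40 = $1,082.40

Ending inventory = $1,082.40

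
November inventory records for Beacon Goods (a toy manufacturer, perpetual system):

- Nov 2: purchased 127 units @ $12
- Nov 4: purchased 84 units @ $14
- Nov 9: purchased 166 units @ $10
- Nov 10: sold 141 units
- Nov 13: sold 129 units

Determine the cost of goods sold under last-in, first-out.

Nov 10, 141 sold [LIFO — newest first]: 141 @ $10 = $1,410
Nov 13, 129 sold [LIFO — newest first]: 25 @ $10 + 84 @ $14 + 20 @ $12 = $1,666
Total COGS = $1,410 + $1,666 = $3,076
Ending inventory: 107 @ $12 = $1,284

COGS = $3,076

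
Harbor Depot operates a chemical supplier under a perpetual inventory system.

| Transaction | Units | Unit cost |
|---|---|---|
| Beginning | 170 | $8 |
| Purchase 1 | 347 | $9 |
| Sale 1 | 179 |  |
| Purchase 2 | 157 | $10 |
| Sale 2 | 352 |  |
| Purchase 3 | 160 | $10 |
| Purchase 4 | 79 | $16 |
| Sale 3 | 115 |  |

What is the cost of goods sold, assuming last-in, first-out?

COGS = $6,533

Sale 1 (179) [LIFO — newest first]: 179 @ $9 = $1,611
Sale 2 (352) [LIFO — newest first]: 157 @ $10 + 168 @ $9 + 27 @ $8 = $3,298
Sale 3 (115) [LIFO — newest first]: 79 @ $16 + 36 @ $10 = $1,624
Total COGS = $1,611 + $3,298 + $1,624 = $6,533
Ending inventory: 143 @ $8 + 124 @ $10 = $2,384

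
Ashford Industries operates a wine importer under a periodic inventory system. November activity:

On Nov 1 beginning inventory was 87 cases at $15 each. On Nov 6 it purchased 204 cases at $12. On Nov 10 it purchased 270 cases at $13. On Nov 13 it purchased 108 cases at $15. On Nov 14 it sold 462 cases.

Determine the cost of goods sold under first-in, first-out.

Nov 14, 462 sold [FIFO — oldest first]: 87 @ $15 + 204 @ $12 + 171 @ $13 = $5,976
Ending inventory: 99 @ $13 + 108 @ $15 = $2,907

COGS = $5,976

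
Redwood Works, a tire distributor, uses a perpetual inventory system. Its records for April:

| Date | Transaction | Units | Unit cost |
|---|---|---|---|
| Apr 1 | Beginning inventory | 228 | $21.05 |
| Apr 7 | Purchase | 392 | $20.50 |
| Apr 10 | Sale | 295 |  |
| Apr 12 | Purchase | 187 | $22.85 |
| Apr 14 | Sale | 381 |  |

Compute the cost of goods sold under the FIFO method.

Apr 10, 295 sold [FIFO — oldest first]: 228 @ $21.05 + 67 @ $20.50 = $6,172.90
Apr 14, 381 sold [FIFO — oldest first]: 325 @ $20.50 + 56 @ $22.85 = $7,942.10
Total COGS = $6,172.90 + $7,942.10 = $14,115.00
Ending inventory: 131 @ $22.85 = $2,993.35
Check: goods available $17,108.35 = COGS $14,115.00 + ending $2,993.35

COGS = $14,115.00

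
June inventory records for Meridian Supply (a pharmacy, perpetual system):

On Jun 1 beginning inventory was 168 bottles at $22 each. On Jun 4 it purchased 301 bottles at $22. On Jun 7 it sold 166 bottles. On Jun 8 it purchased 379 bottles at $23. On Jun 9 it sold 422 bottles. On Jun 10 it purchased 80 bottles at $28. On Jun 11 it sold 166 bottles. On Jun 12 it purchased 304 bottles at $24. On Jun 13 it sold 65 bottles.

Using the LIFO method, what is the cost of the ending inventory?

Ending inventory = $9,564

Jun 7, 166 sold [LIFO — newest first]: 166 @ $22 = $3,652
Jun 9, 422 sold [LIFO — newest first]: 379 @ $23 + 43 @ $22 = $9,663
Jun 11, 166 sold [LIFO — newest first]: 80 @ $28 + 86 @ $22 = $4,132
Jun 13, 65 sold [LIFO — newest first]: 65 @ $24 = $1,560
Total COGS = $3,652 + $9,663 + $4,132 + $1,560 = $19,007
Ending inventory: 168 @ $22 + 6 @ $22 + 239 @ $24 = $9,564
Check: goods available $28,571 = COGS $19,007 + ending $9,564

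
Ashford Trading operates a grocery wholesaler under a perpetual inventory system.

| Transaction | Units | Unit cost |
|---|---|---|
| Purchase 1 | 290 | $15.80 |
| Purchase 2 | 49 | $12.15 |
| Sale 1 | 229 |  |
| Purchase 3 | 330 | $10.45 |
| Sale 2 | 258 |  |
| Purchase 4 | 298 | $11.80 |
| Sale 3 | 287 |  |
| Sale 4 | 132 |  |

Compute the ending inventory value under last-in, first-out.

Ending inventory = $963.80

Sale 1 (229) [LIFO — newest first]: 49 @ $12.15 + 180 @ $15.80 = $3,439.35
Sale 2 (258) [LIFO — newest first]: 258 @ $10.45 = $2,696.10
Sale 3 (287) [LIFO — newest first]: 287 @ $11.80 = $3,386.60
Sale 4 (132) [LIFO — newest first]: 11 @ $11.80 + 72 @ $10.45 + 49 @ $15.80 = $1,656.40
Total COGS = $3,439.35 + $2,696.10 + $3,386.60 + $1,656.40 = $11,178.45
Ending inventory: 61 @ $15.80 = $963.80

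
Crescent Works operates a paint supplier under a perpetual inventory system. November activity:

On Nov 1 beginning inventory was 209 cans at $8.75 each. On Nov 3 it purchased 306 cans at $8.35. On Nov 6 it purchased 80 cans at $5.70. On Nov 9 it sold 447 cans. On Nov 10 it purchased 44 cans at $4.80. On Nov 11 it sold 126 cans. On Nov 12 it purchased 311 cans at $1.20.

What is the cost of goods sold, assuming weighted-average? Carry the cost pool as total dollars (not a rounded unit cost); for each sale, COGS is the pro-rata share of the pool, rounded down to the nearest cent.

After Nov 1: 209 on hand, pool $1,828.75 (≈ $8.7500 each)
After Nov 3: 515 on hand, pool $4,383.85 (≈ $8.5123 each)
After Nov 6: 595 on hand, pool $4,839.85 (≈ $8.1342 each)
Nov 9, sell 447: 447/595 × $4,839.85 → $3,635.98
After Nov 10: 192 on hand, pool $1,415.07 (≈ $7.3702 each)
Nov 11, sell 126: 126/192 × $1,415.07 → $928.63
After Nov 12: 377 on hand, pool $859.64 (≈ $2.2802 each)
Total COGS = $3,635.98 + $928.63 = $4,564.61
Ending inventory (cost pool remaining) = $859.64

COGS = $4,564.61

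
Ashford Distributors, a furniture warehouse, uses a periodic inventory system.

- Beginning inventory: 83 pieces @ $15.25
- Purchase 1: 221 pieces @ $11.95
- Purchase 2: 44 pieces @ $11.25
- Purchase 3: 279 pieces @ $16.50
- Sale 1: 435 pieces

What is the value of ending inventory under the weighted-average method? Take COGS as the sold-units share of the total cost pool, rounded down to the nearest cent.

Ending inventory = $2,757.58

Sale 1, sell 435: 435/627 × $9,005.20 → $6,247.62
Ending inventory (cost pool remaining) = $2,757.58
Check: goods available $9,005.20 = COGS $6,247.62 + ending $2,757.58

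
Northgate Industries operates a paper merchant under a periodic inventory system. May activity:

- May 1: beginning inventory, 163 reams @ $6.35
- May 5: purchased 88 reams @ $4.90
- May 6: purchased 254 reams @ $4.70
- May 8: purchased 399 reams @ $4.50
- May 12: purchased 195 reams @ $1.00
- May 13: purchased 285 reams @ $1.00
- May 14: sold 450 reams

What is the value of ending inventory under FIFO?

May 14, 450 sold [FIFO — oldest first]: 163 @ $6.35 + 88 @ $4.90 + 199 @ $4.70 = $2,401.55
Ending inventory: 55 @ $4.70 + 399 @ $4.50 + 195 @ $1.00 + 285 @ $1.00 = $2,534.00

Ending inventory = $2,534.00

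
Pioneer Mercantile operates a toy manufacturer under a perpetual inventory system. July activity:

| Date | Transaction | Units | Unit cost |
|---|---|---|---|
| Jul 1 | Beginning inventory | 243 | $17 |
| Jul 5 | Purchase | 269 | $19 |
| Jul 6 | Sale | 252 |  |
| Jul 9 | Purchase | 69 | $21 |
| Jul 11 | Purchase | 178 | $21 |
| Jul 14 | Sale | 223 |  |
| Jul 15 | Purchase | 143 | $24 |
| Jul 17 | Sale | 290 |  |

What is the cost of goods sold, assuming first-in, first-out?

COGS = $14,573

Jul 6, 252 sold [FIFO — oldest first]: 243 @ $17 + 9 @ $19 = $4,302
Jul 14, 223 sold [FIFO — oldest first]: 223 @ $19 = $4,237
Jul 17, 290 sold [FIFO — oldest first]: 37 @ $19 + 69 @ $21 + 178 @ $21 + 6 @ $24 = $6,034
Total COGS = $4,302 + $4,237 + $6,034 = $14,573
Ending inventory: 137 @ $24 = $3,288
Check: goods available $17,861 = COGS $14,573 + ending $3,288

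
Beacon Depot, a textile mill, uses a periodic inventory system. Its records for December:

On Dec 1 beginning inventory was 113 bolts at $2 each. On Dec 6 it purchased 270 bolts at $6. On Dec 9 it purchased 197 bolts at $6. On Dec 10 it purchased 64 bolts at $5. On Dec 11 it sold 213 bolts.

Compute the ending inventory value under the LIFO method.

Ending inventory = $2,134

Dec 11, 213 sold [LIFO — newest first]: 64 @ $5 + 149 @ $6 = $1,214
Ending inventory: 113 @ $2 + 270 @ $6 + 48 @ $6 = $2,134
Check: goods available $3,348 = COGS $1,214 + ending $2,134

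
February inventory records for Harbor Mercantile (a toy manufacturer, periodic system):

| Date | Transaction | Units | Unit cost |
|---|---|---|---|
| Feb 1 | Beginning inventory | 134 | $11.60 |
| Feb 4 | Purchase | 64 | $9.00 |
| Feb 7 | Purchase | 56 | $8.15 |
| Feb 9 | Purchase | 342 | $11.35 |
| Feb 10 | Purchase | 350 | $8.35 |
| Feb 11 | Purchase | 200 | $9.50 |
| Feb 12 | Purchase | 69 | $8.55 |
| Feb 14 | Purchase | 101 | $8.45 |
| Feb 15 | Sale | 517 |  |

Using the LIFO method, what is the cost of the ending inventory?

Ending inventory = $8,163.55

Feb 15, 517 sold [LIFO — newest first]: 101 @ $8.45 + 69 @ $8.55 + 200 @ $9.50 + 147 @ $8.35 = $4,570.85
Ending inventory: 134 @ $11.60 + 64 @ $9.00 + 56 @ $8.15 + 342 @ $11.35 + 203 @ $8.35 = $8,163.55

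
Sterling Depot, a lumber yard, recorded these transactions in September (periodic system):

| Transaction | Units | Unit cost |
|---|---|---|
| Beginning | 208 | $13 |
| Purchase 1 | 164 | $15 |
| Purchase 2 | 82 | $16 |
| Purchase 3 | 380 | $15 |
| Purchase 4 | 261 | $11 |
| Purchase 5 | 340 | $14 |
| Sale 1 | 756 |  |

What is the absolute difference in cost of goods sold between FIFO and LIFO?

$1,050

FIFO COGS: 208 @ $13 + 164 @ $15 + 82 @ $16 + 302 @ $15 = $11,006
LIFO COGS: 340 @ $14 + 261 @ $11 + 155 @ $15 = $9,956
Difference = |$11,006 − $9,956| = $1,050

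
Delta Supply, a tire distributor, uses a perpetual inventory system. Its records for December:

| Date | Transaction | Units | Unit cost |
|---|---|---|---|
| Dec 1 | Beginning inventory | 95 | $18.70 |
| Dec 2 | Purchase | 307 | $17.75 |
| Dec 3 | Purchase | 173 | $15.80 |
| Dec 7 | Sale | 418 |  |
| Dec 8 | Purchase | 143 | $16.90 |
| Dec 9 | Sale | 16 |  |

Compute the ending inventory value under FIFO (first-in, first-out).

Ending inventory = $4,644.50

Dec 7, 418 sold [FIFO — oldest first]: 95 @ $18.70 + 307 @ $17.75 + 16 @ $15.80 = $7,478.55
Dec 9, 16 sold [FIFO — oldest first]: 16 @ $15.80 = $252.80
Total COGS = $7,478.55 + $252.80 = $7,731.35
Ending inventory: 141 @ $15.80 + 143 @ $16.90 = $4,644.50
Check: goods available $12,375.85 = COGS $7,731.35 + ending $4,644.50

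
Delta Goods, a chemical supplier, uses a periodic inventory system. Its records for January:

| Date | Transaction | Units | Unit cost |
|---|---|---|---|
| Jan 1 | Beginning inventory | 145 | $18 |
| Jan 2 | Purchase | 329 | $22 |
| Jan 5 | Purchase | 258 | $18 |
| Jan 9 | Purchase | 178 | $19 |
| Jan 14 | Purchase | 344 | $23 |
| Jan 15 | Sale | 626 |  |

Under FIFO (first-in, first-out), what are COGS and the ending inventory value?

Jan 15, 626 sold [FIFO — oldest first]: 145 @ $18 + 329 @ $22 + 152 @ $18 = $12,584
Ending inventory: 106 @ $18 + 178 @ $19 + 344 @ $23 = $13,202

COGS = $12,584; ending inventory = $13,202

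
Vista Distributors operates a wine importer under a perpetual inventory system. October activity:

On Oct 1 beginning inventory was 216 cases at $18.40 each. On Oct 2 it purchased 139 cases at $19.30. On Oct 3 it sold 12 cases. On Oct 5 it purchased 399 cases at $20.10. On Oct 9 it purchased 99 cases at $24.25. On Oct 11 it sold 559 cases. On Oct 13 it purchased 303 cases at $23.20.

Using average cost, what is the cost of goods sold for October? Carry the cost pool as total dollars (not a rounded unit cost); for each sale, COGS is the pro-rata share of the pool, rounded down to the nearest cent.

COGS = $11,426.77

After Oct 1: 216 on hand, pool $3,974.40 (≈ $18.4000 each)
After Oct 2: 355 on hand, pool $6,657.10 (≈ $18.7524 each)
Oct 3, sell 12: 12/355 × $6,657.10 → $225.02
After Oct 5: 742 on hand, pool $14,451.98 (≈ $19.4771 each)
After Oct 9: 841 on hand, pool $16,852.73 (≈ $20.0389 each)
Oct 11, sell 559: 559/841 × $16,852.73 → $11,201.75
After Oct 13: 585 on hand, pool $12,680.58 (≈ $21.6762 each)
Total COGS = $225.02 + $11,201.75 = $11,426.77
Ending inventory (cost pool remaining) = $12,680.58
Check: goods available $24,107.35 = COGS $11,426.77 + ending $12,680.58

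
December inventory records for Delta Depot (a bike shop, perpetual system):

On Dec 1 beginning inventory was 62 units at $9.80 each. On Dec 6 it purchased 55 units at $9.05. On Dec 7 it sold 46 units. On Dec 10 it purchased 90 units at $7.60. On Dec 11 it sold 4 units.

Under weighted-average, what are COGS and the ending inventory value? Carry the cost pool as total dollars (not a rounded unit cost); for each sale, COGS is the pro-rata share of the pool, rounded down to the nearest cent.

After Dec 1: 62 on hand, pool $607.60 (≈ $9.8000 each)
After Dec 6: 117 on hand, pool $1,105.35 (≈ $9.4474 each)
Dec 7, sell 46: 46/117 × $1,105.35 → $434.58
After Dec 10: 161 on hand, pool $1,354.77 (≈ $8.4147 each)
Dec 11, sell 4: 4/161 × $1,354.77 → $33.65
Total COGS = $434.58 + $33.65 = $468.23
Ending inventory (cost pool remaining) = $1,321.12
Check: goods available $1,789.35 = COGS $468.23 + ending $1,321.12

COGS = $468.23; ending inventory = $1,321.12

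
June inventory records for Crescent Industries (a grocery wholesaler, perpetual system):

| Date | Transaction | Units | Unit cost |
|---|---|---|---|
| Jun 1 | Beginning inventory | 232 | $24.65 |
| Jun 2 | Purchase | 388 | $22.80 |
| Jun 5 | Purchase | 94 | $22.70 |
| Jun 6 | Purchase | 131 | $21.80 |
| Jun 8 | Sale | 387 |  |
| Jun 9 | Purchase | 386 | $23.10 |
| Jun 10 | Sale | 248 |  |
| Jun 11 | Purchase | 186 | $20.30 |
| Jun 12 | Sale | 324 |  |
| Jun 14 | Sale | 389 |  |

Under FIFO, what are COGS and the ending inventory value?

COGS = $30,846.50; ending inventory = $1,400.70

Jun 8, 387 sold [FIFO — oldest first]: 232 @ $24.65 + 155 @ $22.80 = $9,252.80
Jun 10, 248 sold [FIFO — oldest first]: 233 @ $22.80 + 15 @ $22.70 = $5,652.90
Jun 12, 324 sold [FIFO — oldest first]: 79 @ $22.70 + 131 @ $21.80 + 114 @ $23.10 = $7,282.50
Jun 14, 389 sold [FIFO — oldest first]: 272 @ $23.10 + 117 @ $20.30 = $8,658.30
Total COGS = $9,252.80 + $5,652.90 + $7,282.50 + $8,658.30 = $30,846.50
Ending inventory: 69 @ $20.30 = $1,400.70
Check: goods available $32,247.20 = COGS $30,846.50 + ending $1,400.70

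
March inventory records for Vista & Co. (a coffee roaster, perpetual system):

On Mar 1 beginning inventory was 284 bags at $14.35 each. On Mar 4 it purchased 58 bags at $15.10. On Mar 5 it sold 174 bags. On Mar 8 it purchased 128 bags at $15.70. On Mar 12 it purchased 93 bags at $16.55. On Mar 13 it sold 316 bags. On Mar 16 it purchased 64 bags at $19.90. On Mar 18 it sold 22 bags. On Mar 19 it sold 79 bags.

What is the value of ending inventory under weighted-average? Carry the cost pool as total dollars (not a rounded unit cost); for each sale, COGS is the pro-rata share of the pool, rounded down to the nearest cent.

After Mar 1: 284 on hand, pool $4,075.40 (≈ $14.3500 each)
After Mar 4: 342 on hand, pool $4,951.20 (≈ $14.4772 each)
Mar 5, sell 174: 174/342 × $4,951.20 → $2,519.03
After Mar 8: 296 on hand, pool $4,441.77 (≈ $15.0060 each)
After Mar 12: 389 on hand, pool $5,980.92 (≈ $15.3751 each)
Mar 13, sell 316: 316/389 × $5,980.92 → $4,858.53
After Mar 16: 137 on hand, pool $2,395.99 (≈ $17.4890 each)
Mar 18, sell 22: 22/137 × $2,395.99 → $384.75
Mar 19, sell 79: 79/115 × $2,011.24 → $1,381.63
Total COGS = $2,519.03 + $4,858.53 + $384.75 + $1,381.63 = $9,143.94
Ending inventory (cost pool remaining) = $629.61

Ending inventory = $629.61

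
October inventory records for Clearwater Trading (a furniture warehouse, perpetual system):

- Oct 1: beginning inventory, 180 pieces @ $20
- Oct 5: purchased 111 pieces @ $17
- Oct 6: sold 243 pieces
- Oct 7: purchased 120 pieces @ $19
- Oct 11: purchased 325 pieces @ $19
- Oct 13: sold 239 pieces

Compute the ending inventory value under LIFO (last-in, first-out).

Oct 6, 243 sold [LIFO — newest first]: 111 @ $17 + 132 @ $20 = $4,527
Oct 13, 239 sold [LIFO — newest first]: 239 @ $19 = $4,541
Total COGS = $4,527 + $4,541 = $9,068
Ending inventory: 48 @ $20 + 120 @ $19 + 86 @ $19 = $4,874
Check: goods available $13,942 = COGS $9,068 + ending $4,874

Ending inventory = $4,874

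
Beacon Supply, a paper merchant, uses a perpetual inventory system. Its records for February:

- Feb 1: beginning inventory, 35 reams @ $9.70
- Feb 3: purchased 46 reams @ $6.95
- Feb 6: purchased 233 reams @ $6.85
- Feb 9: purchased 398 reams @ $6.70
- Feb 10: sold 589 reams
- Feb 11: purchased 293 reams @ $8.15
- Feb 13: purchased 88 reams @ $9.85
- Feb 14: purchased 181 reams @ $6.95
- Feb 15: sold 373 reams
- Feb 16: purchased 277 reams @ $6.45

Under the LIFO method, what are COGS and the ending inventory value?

Feb 10, 589 sold [LIFO — newest first]: 398 @ $6.70 + 191 @ $6.85 = $3,974.95
Feb 15, 373 sold [LIFO — newest first]: 181 @ $6.95 + 88 @ $9.85 + 104 @ $8.15 = $2,972.35
Total COGS = $3,974.95 + $2,972.35 = $6,947.30
Ending inventory: 35 @ $9.70 + 46 @ $6.95 + 42 @ $6.85 + 189 @ $8.15 + 277 @ $6.45 = $4,273.90
Check: goods available $11,221.20 = COGS $6,947.30 + ending $4,273.90

COGS = $6,947.30; ending inventory = $4,273.90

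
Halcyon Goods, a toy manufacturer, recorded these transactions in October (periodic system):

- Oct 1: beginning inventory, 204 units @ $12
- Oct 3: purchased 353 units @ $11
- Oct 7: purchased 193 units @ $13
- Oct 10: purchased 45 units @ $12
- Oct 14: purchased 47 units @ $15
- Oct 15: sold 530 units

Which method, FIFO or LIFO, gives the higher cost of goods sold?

LIFO

FIFO COGS: 204 @ $12 + 326 @ $11 = $6,034
LIFO COGS: 47 @ $15 + 45 @ $12 + 193 @ $13 + 245 @ $11 = $6,449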